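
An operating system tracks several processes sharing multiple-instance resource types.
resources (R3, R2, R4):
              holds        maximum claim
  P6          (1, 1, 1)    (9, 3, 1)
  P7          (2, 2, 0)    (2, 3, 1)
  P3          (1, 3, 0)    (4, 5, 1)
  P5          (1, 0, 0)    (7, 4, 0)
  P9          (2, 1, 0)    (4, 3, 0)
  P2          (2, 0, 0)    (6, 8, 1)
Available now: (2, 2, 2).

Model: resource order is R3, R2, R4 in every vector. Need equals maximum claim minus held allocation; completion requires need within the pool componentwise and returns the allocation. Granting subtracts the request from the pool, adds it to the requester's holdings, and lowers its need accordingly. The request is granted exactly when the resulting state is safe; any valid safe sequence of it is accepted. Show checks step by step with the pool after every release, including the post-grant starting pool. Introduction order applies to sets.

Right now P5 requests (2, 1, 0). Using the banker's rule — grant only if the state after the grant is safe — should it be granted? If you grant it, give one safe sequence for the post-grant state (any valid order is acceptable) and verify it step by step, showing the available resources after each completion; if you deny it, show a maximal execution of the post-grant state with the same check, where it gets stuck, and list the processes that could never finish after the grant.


GRANT. The post-grant state is safe; one safe sequence: P7, P9, P5, P3, P6, P2.
Key observation: (0, 1, 2) free after granting still covers P7 first, and each release covers the next.
Verifying the post-grant state step by step:
  pool = (0, 1, 2)
  run P7 (needs (0, 1, 1), free (0, 1, 2)); after release of (2, 2, 0) the pool is (2, 3, 2)
  run P9 (needs (2, 2, 0), free (2, 3, 2)); after release of (2, 1, 0) the pool is (4, 4, 2)
  run P5 (needs (4, 3, 0), free (4, 4, 2)); after release of (3, 1, 0) the pool is (7, 5, 2)
  run P3 (needs (3, 2, 1), free (7, 5, 2)); after release of (1, 3, 0) the pool is (8, 8, 2)
  run P6 (needs (8, 2, 0), free (8, 8, 2)); after release of (1, 1, 1) the pool is (9, 9, 3)
  run P2 (needs (4, 8, 1), free (9, 9, 3)); after release of (2, 0, 0) the pool is (11, 9, 3)


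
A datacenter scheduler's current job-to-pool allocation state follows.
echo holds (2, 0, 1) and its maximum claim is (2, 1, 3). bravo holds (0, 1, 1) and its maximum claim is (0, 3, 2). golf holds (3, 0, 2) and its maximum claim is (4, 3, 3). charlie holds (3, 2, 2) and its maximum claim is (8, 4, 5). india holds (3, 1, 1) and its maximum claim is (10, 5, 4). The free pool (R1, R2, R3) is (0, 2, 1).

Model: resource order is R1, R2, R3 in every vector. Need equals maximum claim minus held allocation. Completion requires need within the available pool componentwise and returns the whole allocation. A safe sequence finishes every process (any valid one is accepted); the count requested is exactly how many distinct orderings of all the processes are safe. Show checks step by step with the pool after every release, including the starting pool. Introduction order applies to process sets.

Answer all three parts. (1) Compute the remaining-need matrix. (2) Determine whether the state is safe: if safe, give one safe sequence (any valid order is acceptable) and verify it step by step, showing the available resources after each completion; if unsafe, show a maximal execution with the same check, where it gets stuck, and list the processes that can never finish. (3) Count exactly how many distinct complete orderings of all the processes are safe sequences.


(1) Remaining need (order R1, R2, R3):
  echo: (0, 1, 2)
  bravo: (0, 2, 1)
  golf: (1, 3, 1)
  charlie: (5, 2, 3)
  india: (7, 4, 3)
(2) SAFE. One safe sequence: bravo, echo, golf, charlie, india.
Key observation: bravo is the earliest step where a requested resource binds exactly: need (0, 2, 1), pool (0, 2, 1) at its turn.
Check, step by step:
  pool = (0, 2, 1)
  bravo: need (0, 2, 1) fits (0, 2, 1); releases (0, 1, 1), pool now (0, 3, 2)
  echo: need (0, 1, 2) fits (0, 3, 2); releases (2, 0, 1), pool now (2, 3, 3)
  golf: need (1, 3, 1) fits (2, 3, 3); releases (3, 0, 2), pool now (5, 3, 5)
  charlie: need (5, 2, 3) fits (5, 3, 5); releases (3, 2, 2), pool now (8, 5, 7)
  india: need (7, 4, 3) fits (8, 5, 7); releases (3, 1, 1), pool now (11, 6, 8)
(3) The exact count: 1 of the possible complete orderings is a safe sequence.


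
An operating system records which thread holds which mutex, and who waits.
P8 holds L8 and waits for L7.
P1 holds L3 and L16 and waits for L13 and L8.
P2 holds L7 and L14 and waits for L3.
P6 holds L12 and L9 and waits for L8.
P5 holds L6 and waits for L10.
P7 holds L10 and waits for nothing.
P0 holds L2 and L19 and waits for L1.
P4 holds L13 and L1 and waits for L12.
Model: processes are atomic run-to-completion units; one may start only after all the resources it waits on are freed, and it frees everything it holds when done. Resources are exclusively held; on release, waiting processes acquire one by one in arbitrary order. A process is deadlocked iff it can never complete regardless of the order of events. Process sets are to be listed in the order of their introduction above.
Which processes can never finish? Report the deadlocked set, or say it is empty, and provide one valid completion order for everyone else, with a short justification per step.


Deadlocked: P8, P1, P2, P6, P0 and P4.
Key observation: the cycle P8 -> P2 -> P1 -> P8 can never break — each member waits on the next; P6 and P4 are caught in further circular waits and P0 waits into the deadlock from upstream.
A valid finishing order for the others: P7, P5.
Walking it through:
  P7: no waits; runs immediately, freeing L10
  P5 waits on L10 — all released -> runs and releases L6


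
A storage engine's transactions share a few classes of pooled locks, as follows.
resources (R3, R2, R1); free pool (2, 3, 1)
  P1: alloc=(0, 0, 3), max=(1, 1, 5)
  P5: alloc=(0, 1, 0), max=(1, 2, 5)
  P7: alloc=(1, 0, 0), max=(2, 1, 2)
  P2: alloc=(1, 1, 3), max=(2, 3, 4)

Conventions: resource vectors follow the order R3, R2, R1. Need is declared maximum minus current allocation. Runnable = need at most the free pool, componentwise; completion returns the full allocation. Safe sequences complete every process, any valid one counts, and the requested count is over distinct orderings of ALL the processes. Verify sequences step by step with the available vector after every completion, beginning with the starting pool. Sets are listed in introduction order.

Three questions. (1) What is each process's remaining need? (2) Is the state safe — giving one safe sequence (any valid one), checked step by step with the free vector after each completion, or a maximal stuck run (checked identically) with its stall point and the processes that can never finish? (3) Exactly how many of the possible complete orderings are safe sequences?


(1) Need matrix, components ordered R3, R2, R1:
  P1: (1, 1, 2)
  P5: (1, 1, 5)
  P7: (1, 1, 2)
  P2: (1, 2, 1)
(2) SAFE, for example via the order P2, P1, P5, P7.
Key observation: P2 marks the first exact bind of the order: its need (1, 2, 1) fits the free (2, 3, 1) with zero slack on a requested resource.
Walking it through:
  pool = (2, 3, 1)
  P2: need (1, 2, 1) fits (2, 3, 1); releases (1, 1, 3), pool now (3, 4, 4)
  P1: need (1, 1, 2) fits (3, 4, 4); releases (0, 0, 3), pool now (3, 4, 7)
  P5: need (1, 1, 5) fits (3, 4, 7); releases (0, 1, 0), pool now (3, 5, 7)
  P7: need (1, 1, 2) fits (3, 5, 7); releases (1, 0, 0), pool now (4, 5, 7)
(3) Exactly 3 of the possible complete orderings are safe sequences.


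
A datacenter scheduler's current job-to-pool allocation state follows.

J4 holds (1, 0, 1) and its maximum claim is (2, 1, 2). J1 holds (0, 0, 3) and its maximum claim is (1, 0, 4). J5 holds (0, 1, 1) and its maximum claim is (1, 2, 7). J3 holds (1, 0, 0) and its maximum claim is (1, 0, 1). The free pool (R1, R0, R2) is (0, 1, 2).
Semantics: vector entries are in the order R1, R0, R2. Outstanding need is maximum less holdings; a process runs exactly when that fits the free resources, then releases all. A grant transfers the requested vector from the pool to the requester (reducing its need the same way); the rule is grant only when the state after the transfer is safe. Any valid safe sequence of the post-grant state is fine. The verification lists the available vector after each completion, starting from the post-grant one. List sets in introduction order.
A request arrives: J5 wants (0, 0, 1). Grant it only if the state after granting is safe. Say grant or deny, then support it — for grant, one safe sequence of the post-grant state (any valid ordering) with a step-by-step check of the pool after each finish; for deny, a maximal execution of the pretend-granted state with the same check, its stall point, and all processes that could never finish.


GRANT — the state after the grant stays safe, e.g. via J3, J1, J4, J5.
Key observation: the grant leaves (0, 1, 1) free — enough for J3, whose release restarts the cascade.
Verifying the post-grant state step by step:
  pool = (0, 1, 1)
  J3 needs (0, 0, 1) <= (0, 1, 1) -> finishes; pool += (1, 0, 0) = (1, 1, 1)
  J1 needs (1, 0, 1) <= (1, 1, 1) -> finishes; pool += (0, 0, 3) = (1, 1, 4)
  J4 needs (1, 1, 1) <= (1, 1, 4) -> finishes; pool += (1, 0, 1) = (2, 1, 5)
  J5 needs (1, 1, 5) <= (2, 1, 5) -> finishes; pool += (0, 1, 2) = (2, 2, 7)


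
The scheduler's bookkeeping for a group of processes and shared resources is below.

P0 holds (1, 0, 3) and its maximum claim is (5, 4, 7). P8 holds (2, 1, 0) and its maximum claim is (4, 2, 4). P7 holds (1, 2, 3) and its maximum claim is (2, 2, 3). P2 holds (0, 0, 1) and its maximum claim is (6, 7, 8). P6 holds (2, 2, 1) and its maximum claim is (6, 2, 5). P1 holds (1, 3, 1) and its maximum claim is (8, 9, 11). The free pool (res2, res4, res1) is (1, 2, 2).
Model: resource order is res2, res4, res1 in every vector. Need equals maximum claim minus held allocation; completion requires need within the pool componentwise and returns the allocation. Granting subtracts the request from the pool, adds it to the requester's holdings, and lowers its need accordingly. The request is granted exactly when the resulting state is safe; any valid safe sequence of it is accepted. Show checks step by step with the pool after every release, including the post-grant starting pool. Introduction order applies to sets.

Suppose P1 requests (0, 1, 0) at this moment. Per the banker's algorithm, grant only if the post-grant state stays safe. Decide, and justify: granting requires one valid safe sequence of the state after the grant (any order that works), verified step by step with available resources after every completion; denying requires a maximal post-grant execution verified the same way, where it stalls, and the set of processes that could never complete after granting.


DENY — the pretend-granted state is unsafe.
Key observation: after P7, P8, P6, P0 the pool peaks at (7, 6, 9), and each blocked process is short somewhere: P2 on res4; P1 on res1.
After a pretend grant, a maximal execution: P7, P8, P6, P0 — then nothing else fits. Verifying each step:
  pool = (1, 1, 2)
  P7: need (1, 0, 0) fits (1, 1, 2); releases (1, 2, 3), pool now (2, 3, 5)
  P8: need (2, 1, 4) fits (2, 3, 5); releases (2, 1, 0), pool now (4, 4, 5)
  P6: need (4, 0, 4) fits (4, 4, 5); releases (2, 2, 1), pool now (6, 6, 6)
  P0: need (4, 4, 4) fits (6, 6, 6); releases (1, 0, 3), pool now (7, 6, 9)
  blocked: P2 wants (6, 7, 7), pool (7, 6, 9) — not enough res4
  blocked: P1 wants (7, 5, 10), pool (7, 6, 9) — not enough res1
Post-grant, the permanently blocked set is P2 and P1.


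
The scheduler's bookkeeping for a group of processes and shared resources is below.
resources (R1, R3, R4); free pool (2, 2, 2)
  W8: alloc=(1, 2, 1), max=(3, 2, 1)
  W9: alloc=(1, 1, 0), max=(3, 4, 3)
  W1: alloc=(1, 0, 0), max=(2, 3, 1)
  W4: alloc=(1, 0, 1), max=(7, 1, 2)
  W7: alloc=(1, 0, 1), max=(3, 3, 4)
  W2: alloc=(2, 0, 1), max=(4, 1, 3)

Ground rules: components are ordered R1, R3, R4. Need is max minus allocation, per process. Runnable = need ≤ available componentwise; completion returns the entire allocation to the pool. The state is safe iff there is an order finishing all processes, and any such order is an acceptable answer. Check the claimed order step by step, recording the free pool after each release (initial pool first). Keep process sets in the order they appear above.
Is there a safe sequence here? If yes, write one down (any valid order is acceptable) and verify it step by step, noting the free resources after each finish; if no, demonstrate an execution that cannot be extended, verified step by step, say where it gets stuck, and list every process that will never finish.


The state is SAFE; one workable sequence: W8, W7, W9, W1, W4, W2.
Key observation: the first exact fit in this order is W8 — it needs (2, 0, 0) with (2, 2, 2) free, meeting a requested resource to the last unit.
Step-by-step check:
  pool = (2, 2, 2)
  run W8 (needs (2, 0, 0), free (2, 2, 2)); after release of (1, 2, 1) the pool is (3, 4, 3)
  run W7 (needs (2, 3, 3), free (3, 4, 3)); after release of (1, 0, 1) the pool is (4, 4, 4)
  run W9 (needs (2, 3, 3), free (4, 4, 4)); after release of (1, 1, 0) the pool is (5, 5, 4)
  run W1 (needs (1, 3, 1), free (5, 5, 4)); after release of (1, 0, 0) the pool is (6, 5, 4)
  run W4 (needs (6, 1, 1), free (6, 5, 4)); after release of (1, 0, 1) the pool is (7, 5, 5)
  run W2 (needs (2, 1, 2), free (7, 5, 5)); after release of (2, 0, 1) the pool is (9, 5, 6)


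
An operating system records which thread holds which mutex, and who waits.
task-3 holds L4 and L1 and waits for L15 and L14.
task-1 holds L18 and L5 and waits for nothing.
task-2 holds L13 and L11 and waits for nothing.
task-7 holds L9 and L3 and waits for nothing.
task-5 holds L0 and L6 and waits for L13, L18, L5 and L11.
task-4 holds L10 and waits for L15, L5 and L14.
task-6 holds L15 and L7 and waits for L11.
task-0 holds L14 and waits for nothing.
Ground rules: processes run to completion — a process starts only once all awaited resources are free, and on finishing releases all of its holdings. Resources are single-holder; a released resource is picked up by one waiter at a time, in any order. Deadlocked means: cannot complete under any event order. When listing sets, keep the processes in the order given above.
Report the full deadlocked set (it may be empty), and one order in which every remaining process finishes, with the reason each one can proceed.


No process is deadlocked.
Key observation: there is no circular wait here — follow any chain and it reaches a process that is free to run now.
One completion order for the rest: task-2, task-0, task-1, task-6, task-5, task-7, task-4, task-3.
Step-by-step check:
  run task-2 (it waits on nothing); releases L13 and L11
  run task-0 (it waits on nothing); releases L14
  run task-1 (it waits on nothing); releases L18 and L5
  task-6: everything it awaited (L11) is free; runs, freeing L15 and L7
  task-5: everything it awaited (L13, L18, L5 and L11) is free; runs, freeing L0 and L6
  run task-7 (it waits on nothing); releases L9 and L3
  task-4: everything it awaited (L15, L5 and L14) is free; runs, freeing L10
  task-3: everything it awaited (L15 and L14) is free; runs, freeing L4 and L1


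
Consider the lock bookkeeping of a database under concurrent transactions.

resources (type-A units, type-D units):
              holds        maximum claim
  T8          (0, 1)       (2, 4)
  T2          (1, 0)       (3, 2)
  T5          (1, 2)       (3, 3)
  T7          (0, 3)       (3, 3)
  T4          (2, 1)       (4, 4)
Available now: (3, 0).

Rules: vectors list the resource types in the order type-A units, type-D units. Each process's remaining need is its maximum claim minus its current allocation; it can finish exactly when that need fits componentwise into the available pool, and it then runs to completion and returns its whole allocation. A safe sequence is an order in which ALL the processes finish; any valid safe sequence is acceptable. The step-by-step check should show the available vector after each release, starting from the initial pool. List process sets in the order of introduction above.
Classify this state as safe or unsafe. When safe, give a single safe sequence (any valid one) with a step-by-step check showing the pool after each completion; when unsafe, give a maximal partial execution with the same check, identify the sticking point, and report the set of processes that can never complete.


The state is SAFE; one workable sequence: T7, T4, T5, T2, T8.
Key observation: the first exact fit in this order is T7 — it needs (3, 0) with (3, 0) free, meeting a requested resource to the last unit.
Step-by-step check:
  pool = (3, 0)
  T7 needs (3, 0) <= (3, 0) -> finishes; pool += (0, 3) = (3, 3)
  T4 needs (2, 3) <= (3, 3) -> finishes; pool += (2, 1) = (5, 4)
  T5 needs (2, 1) <= (5, 4) -> finishes; pool += (1, 2) = (6, 6)
  T2 needs (2, 2) <= (6, 6) -> finishes; pool += (1, 0) = (7, 6)
  T8 needs (2, 3) <= (7, 6) -> finishes; pool += (0, 1) = (7, 7)


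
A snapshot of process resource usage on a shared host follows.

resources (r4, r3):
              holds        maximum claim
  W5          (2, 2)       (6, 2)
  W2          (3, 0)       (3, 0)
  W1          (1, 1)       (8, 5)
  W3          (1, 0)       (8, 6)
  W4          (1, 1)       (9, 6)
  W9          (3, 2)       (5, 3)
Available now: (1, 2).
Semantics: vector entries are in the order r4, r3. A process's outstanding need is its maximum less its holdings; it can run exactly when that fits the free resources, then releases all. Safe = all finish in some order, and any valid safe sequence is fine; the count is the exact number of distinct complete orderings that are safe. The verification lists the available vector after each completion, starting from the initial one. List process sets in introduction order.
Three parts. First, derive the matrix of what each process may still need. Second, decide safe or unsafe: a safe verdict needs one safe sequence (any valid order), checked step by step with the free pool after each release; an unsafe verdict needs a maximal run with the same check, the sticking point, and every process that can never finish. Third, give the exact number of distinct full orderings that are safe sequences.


(1) Need matrix, components ordered r4, r3:
  W5: (4, 0)
  W2: (0, 0)
  W1: (7, 4)
  W3: (7, 6)
  W4: (8, 5)
  W9: (2, 1)
(2) The state is SAFE; one workable sequence: W2, W5, W9, W3, W1, W4.
Key observation: reading the order forward, W5 is the first process whose need (4, 0) meets the free pool (4, 2) exactly on a resource it requests.
Check, step by step:
  pool = (1, 2)
  run W2 (needs (0, 0), free (1, 2)); after release of (3, 0) the pool is (4, 2)
  run W5 (needs (4, 0), free (4, 2)); after release of (2, 2) the pool is (6, 4)
  run W9 (needs (2, 1), free (6, 4)); after release of (3, 2) the pool is (9, 6)
  run W3 (needs (7, 6), free (9, 6)); after release of (1, 0) the pool is (10, 6)
  run W1 (needs (7, 4), free (10, 6)); after release of (1, 1) the pool is (11, 7)
  run W4 (needs (8, 5), free (11, 7)); after release of (1, 1) the pool is (12, 8)
(3) The exact count: 16 of the possible complete orderings are safe sequences.


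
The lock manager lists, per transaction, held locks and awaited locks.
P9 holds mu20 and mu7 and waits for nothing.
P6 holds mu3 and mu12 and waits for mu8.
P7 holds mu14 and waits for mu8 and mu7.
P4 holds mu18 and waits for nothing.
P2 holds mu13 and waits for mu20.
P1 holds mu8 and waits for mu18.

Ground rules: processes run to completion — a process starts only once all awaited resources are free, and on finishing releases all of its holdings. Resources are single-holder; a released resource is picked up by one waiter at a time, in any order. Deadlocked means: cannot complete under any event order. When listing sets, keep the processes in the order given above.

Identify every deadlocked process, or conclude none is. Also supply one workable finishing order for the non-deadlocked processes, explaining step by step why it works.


Nothing here is deadlocked.
Key observation: the waits form no ring: some process can always run, and its releases unblock the others one by one.
One completion order for the rest: P4, P9, P1, P7, P6, P2.
Step-by-step check:
  P4: no waits; runs immediately, freeing mu18
  P9: no waits; runs immediately, freeing mu20 and mu7
  P1 waits on mu18 — all released -> runs and releases mu8
  P7 waits on mu8 and mu7 — all released -> runs and releases mu14
  P6 waits on mu8 — all released -> runs and releases mu3 and mu12
  P2 waits on mu20 — all released -> runs and releases mu13


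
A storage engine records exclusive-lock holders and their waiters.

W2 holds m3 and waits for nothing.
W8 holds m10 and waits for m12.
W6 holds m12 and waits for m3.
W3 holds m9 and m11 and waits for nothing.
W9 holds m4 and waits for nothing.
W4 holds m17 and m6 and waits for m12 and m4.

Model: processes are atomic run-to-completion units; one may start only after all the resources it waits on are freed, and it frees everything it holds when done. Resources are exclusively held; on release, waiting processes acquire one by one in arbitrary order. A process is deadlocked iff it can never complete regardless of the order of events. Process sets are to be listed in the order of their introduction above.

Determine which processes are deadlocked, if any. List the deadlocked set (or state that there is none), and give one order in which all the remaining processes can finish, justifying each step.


The deadlocked set is empty.
Key observation: the waits form no ring: some process can always run, and its releases unblock the others one by one.
One completion order for the rest: W2, W6, W3, W8, W9, W4.
Check, step by step:
  run W2 (it waits on nothing); releases m3
  W6 waits on m3 — all released -> runs and releases m12
  run W3 (it waits on nothing); releases m9 and m11
  W8 waits on m12 — all released -> runs and releases m10
  run W9 (it waits on nothing); releases m4
  W4 waits on m12 and m4 — all released -> runs and releases m17 and m6


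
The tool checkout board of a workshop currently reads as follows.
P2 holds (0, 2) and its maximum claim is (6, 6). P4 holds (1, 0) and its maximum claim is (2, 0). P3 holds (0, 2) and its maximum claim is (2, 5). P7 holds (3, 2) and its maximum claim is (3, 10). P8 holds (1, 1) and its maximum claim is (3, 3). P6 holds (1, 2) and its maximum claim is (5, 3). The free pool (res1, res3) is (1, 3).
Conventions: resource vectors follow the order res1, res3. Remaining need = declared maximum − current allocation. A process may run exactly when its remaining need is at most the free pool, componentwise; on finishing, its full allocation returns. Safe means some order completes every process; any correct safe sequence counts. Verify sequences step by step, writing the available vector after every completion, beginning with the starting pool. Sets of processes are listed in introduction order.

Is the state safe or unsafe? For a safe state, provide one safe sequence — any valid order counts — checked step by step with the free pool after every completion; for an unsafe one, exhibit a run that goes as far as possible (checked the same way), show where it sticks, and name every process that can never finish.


UNSAFE — no complete ordering exists.
Key observation: after P4, P3, P8 the pool peaks at (3, 6), and each blocked process is short somewhere: P2 on res1; P7 on res3; P6 on res1.
Going as far as possible: P4, P3, P8; after that, nothing fits. Walking it through:
  pool = (1, 3)
  run P4 (needs (1, 0), free (1, 3)); after release of (1, 0) the pool is (2, 3)
  run P3 (needs (2, 3), free (2, 3)); after release of (0, 2) the pool is (2, 5)
  run P8 (needs (2, 2), free (2, 5)); after release of (1, 1) the pool is (3, 6)
  blocked: P2 wants (6, 4), pool (3, 6) — not enough res1
  blocked: P7 wants (0, 8), pool (3, 6) — not enough res3
  blocked: P6 wants (4, 1), pool (3, 6) — not enough res1
Permanently blocked: P2, P7 and P6.


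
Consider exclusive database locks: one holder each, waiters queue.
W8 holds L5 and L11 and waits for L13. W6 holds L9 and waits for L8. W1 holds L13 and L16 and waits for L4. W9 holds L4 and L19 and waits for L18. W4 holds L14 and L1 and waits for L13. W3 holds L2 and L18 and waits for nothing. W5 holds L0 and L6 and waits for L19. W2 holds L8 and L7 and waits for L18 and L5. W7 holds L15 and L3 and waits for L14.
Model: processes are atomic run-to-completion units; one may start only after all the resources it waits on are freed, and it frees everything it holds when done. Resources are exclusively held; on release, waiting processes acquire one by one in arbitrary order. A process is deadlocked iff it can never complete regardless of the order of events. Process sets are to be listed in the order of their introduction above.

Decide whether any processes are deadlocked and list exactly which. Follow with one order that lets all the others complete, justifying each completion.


The deadlocked set is empty.
Key observation: the waits form no ring: some process can always run, and its releases unblock the others one by one.
One completion order for the rest: W3, W9, W1, W8, W4, W5, W7, W2, W6.
Check, step by step:
  run W3 (it waits on nothing); releases L2 and L18
  W9: everything it awaited (L18) is free; runs, freeing L4 and L19
  W1: everything it awaited (L4) is free; runs, freeing L13 and L16
  W8: everything it awaited (L13) is free; runs, freeing L5 and L11
  W4: everything it awaited (L13) is free; runs, freeing L14 and L1
  W5: everything it awaited (L19) is free; runs, freeing L0 and L6
  W7: everything it awaited (L14) is free; runs, freeing L15 and L3
  W2: everything it awaited (L18 and L5) is free; runs, freeing L8 and L7
  W6: everything it awaited (L8) is free; runs, freeing L9


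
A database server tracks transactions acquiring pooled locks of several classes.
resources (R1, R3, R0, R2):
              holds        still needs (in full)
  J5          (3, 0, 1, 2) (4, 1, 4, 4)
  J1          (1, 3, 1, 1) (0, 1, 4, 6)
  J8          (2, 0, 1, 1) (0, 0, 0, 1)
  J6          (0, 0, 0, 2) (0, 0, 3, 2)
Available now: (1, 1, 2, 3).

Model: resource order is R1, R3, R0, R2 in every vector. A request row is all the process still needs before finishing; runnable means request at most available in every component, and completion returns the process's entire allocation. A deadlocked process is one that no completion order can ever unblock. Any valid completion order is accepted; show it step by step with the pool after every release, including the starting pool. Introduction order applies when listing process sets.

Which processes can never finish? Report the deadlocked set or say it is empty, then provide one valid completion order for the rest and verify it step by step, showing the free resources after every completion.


Deadlocked set: J5 and J1.
Key observation: after J8, J6 complete, (3, 1, 3, 6) is the best the pool ever gets, yet each leftover process wants more R0.
A valid finishing order for the others: J8, J6. Check, step by step:
  pool = (1, 1, 2, 3)
  J8 needs (0, 0, 0, 1) <= (1, 1, 2, 3) -> finishes; pool += (2, 0, 1, 1) = (3, 1, 3, 4)
  J6 needs (0, 0, 3, 2) <= (3, 1, 3, 4) -> finishes; pool += (0, 0, 0, 2) = (3, 1, 3, 6)
The stuck group stays short no matter what:
  J5 cannot run: need (4, 1, 4, 4) vs free (3, 1, 3, 6) (insufficient R1 and R0)
  J1 cannot run: need (0, 1, 4, 6) vs free (3, 1, 3, 6) (insufficient R0)


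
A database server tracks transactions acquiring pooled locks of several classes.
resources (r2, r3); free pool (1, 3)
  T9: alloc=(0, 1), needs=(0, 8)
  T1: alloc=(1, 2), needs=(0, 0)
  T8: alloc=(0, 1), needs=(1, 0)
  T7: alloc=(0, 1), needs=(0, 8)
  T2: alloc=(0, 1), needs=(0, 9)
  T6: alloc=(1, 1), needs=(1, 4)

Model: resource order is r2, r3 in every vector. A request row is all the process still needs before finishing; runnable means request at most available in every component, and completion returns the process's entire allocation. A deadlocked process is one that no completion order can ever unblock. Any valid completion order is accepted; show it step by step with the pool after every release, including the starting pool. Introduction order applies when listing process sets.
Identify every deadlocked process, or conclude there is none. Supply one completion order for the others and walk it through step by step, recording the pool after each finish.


Deadlocked: T9, T7 and T2.
Key observation: the wall is r3: completing T1, T8, T6 brings the pool only to (3, 7), and all the rest need more.
One completion order for the rest: T1, T8, T6. Step-by-step check:
  pool = (1, 3)
  run T1 (needs (0, 0), free (1, 3)); after release of (1, 2) the pool is (2, 5)
  run T8 (needs (1, 0), free (2, 5)); after release of (0, 1) the pool is (2, 6)
  run T6 (needs (1, 4), free (2, 6)); after release of (1, 1) the pool is (3, 7)
The stuck group stays short no matter what:
  T9 still needs (0, 8) but only (3, 7) is free — short on r3
  T7 still needs (0, 8) but only (3, 7) is free — short on r3
  T2 still needs (0, 9) but only (3, 7) is free — short on r3


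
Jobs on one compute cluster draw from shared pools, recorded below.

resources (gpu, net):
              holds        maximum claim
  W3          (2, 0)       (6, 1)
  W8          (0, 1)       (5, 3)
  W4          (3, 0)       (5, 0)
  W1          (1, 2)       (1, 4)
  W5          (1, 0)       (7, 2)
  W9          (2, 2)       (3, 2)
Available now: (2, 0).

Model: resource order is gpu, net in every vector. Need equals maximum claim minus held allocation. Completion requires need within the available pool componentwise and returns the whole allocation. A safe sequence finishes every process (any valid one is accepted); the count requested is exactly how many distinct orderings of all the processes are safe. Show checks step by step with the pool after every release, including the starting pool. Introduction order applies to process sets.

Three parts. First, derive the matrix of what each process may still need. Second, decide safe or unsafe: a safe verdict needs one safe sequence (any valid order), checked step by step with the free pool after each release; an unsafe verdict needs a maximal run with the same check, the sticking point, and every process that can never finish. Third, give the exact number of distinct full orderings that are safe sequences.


(1) Outstanding need per process (order gpu, net):
  W3: (4, 1)
  W8: (5, 2)
  W4: (2, 0)
  W1: (0, 2)
  W5: (6, 2)
  W9: (1, 0)
(2) SAFE — a valid safe sequence is W9, W1, W3, W4, W8, W5.
Key observation: W1 marks the first exact bind of the order: its need (0, 2) fits the free (4, 2) with zero slack on a requested resource.
Walking it through:
  pool = (2, 0)
  W9: need (1, 0) fits (2, 0); releases (2, 2), pool now (4, 2)
  W1: need (0, 2) fits (4, 2); releases (1, 2), pool now (5, 4)
  W3: need (4, 1) fits (5, 4); releases (2, 0), pool now (7, 4)
  W4: need (2, 0) fits (7, 4); releases (3, 0), pool now (10, 4)
  W8: need (5, 2) fits (10, 4); releases (0, 1), pool now (10, 5)
  W5: need (6, 2) fits (10, 5); releases (1, 0), pool now (11, 5)
(3) Exactly 88 of the possible complete orderings are safe sequences.


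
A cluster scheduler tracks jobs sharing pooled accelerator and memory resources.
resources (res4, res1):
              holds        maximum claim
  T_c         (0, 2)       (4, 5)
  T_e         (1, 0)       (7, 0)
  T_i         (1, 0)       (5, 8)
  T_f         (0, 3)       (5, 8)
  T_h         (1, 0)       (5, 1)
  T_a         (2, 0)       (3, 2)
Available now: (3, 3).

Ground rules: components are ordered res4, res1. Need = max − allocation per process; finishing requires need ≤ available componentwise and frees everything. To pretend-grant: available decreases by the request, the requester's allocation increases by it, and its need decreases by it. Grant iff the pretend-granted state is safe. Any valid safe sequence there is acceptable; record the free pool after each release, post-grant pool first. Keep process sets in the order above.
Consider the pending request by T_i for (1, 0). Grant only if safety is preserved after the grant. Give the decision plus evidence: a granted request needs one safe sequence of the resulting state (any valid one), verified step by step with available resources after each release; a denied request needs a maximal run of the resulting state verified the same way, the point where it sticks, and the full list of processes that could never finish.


GRANT — the state after the grant stays safe, e.g. via T_a, T_c, T_h, T_f, T_i, T_e.
Key observation: with (2, 3) left after the transfer, T_a can run at once — the state stays safe.
Verifying the post-grant state step by step:
  pool = (2, 3)
  run T_a (needs (1, 2), free (2, 3)); after release of (2, 0) the pool is (4, 3)
  run T_c (needs (4, 3), free (4, 3)); after release of (0, 2) the pool is (4, 5)
  run T_h (needs (4, 1), free (4, 5)); after release of (1, 0) the pool is (5, 5)
  run T_f (needs (5, 5), free (5, 5)); after release of (0, 3) the pool is (5, 8)
  run T_i (needs (3, 8), free (5, 8)); after release of (2, 0) the pool is (7, 8)
  run T_e (needs (6, 0), free (7, 8)); after release of (1, 0) the pool is (8, 8)


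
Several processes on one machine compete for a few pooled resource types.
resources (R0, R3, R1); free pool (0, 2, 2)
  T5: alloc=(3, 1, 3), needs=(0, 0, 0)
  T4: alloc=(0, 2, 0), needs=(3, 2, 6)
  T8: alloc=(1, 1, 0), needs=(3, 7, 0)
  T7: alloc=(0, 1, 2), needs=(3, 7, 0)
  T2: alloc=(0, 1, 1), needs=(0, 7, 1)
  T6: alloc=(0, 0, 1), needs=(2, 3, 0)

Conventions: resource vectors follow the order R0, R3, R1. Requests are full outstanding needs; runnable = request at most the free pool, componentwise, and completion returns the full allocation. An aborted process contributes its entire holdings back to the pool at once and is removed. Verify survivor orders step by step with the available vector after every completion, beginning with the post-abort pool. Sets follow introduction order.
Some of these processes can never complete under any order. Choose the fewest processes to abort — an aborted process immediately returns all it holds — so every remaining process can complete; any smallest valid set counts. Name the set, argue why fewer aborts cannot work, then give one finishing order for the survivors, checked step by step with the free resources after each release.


Abort T8 and T7.
Key observation: T2 had no path to completion before; after the abort of T8 and T7 ((1, 2, 2) returned), step 4 is where it fits.
Why nothing smaller works — every single abort fails: T5 alone leaves T8 blocked (short on R3); T4 alone leaves T8 blocked (short on R3); T8 alone leaves T7 blocked (short on R3); T7 alone leaves T8 blocked (short on R3); T2 alone leaves T8 blocked (short on R3); T6 alone leaves T8 blocked (short on R3).
Survivors finish in the order: T5, T4, T6, T2. Verifying each step (pool after the aborts first):
  pool = (1, 4, 4)
  T5: need (0, 0, 0) fits (1, 4, 4); releases (3, 1, 3), pool now (4, 5, 7)
  T4: need (3, 2, 6) fits (4, 5, 7); releases (0, 2, 0), pool now (4, 7, 7)
  T6: need (2, 3, 0) fits (4, 7, 7); releases (0, 0, 1), pool now (4, 7, 8)
  T2: need (0, 7, 1) fits (4, 7, 8); releases (0, 1, 1), pool now (4, 8, 9)


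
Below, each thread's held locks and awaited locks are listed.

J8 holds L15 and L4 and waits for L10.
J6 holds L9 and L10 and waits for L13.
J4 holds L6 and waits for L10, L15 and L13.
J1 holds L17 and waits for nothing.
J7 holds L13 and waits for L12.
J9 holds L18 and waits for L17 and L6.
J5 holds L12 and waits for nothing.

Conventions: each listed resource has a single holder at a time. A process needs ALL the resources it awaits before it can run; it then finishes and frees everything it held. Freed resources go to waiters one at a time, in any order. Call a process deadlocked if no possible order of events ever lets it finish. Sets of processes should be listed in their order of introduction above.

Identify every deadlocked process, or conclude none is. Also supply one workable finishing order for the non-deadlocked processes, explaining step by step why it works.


The deadlocked set is empty.
Key observation: all waits point, directly or indirectly, at processes that can finish, so nothing is permanently blocked.
A valid finishing order for the others: J5, J7, J6, J1, J8, J4, J9.
Walking it through:
  J5: no waits; runs immediately, freeing L12
  J7 waits on L12 — all released -> runs and releases L13
  J6 waits on L13 — all released -> runs and releases L9 and L10
  J1: no waits; runs immediately, freeing L17
  J8 waits on L10 — all released -> runs and releases L15 and L4
  J4 waits on L10, L15 and L13 — all released -> runs and releases L6
  J9 waits on L17 and L6 — all released -> runs and releases L18


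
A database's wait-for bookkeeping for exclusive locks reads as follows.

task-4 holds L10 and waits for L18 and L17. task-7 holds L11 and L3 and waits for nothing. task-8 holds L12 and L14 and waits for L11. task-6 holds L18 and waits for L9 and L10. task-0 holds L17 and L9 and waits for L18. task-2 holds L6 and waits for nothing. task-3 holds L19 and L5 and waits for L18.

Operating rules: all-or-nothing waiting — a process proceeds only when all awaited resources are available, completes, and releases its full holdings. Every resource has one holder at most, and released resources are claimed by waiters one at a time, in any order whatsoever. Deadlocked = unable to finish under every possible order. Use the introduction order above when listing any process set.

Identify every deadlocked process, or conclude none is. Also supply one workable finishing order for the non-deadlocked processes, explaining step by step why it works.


The deadlocked set is task-4, task-6, task-0 and task-3.
Key observation: along task-4 -> task-6 -> task-4, each member waits on what the next one holds — a deadlock; task-0 is caught in further circular waits and task-3 waits into the deadlock from upstream.
A valid finishing order for the others: task-2, task-7, task-8.
Step-by-step check:
  task-2 waits on nothing -> runs at once and releases L6
  task-7 waits on nothing -> runs at once and releases L11 and L3
  task-8: everything it awaited (L11) is free; runs, freeing L12 and L14


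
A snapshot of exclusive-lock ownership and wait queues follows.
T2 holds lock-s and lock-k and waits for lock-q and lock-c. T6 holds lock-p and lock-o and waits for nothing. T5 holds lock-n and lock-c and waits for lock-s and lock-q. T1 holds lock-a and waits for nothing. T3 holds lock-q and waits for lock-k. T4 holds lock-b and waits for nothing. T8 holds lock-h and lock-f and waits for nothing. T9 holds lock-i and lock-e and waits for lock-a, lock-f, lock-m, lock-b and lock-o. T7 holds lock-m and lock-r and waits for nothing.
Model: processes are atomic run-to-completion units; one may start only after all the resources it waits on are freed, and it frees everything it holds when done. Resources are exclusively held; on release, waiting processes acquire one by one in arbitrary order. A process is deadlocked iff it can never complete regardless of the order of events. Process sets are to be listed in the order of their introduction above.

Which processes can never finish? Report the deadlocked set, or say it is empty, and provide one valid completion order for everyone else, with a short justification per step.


The deadlocked set is T2, T5 and T3.
Key observation: the waits loop around T2 -> T5 -> T2 with no way out; T3 is caught in further circular waits.
One completion order for the rest: T6, T1, T7, T8, T4, T9.
Step-by-step check:
  T6 waits on nothing -> runs at once and releases lock-p and lock-o
  T1 waits on nothing -> runs at once and releases lock-a
  T7 waits on nothing -> runs at once and releases lock-m and lock-r
  T8 waits on nothing -> runs at once and releases lock-h and lock-f
  T4 waits on nothing -> runs at once and releases lock-b
  T9 waits on lock-a, lock-f, lock-m, lock-b and lock-o — all released -> runs and releases lock-i and lock-e
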